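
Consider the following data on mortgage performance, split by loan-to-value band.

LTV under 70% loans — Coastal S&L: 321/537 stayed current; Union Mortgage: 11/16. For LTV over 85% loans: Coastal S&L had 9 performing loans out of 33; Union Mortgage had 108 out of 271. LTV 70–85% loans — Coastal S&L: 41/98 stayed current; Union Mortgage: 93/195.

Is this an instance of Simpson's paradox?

Yes

LTV under 70%: Coastal S&L 321/537 = 59.8%, Union Mortgage 11/16 = 68.8% → Union Mortgage
LTV over 85%: Coastal S&L 9/33 = 27.3%, Union Mortgage 108/271 = 39.9% → Union Mortgage
LTV 70–85%: Coastal S&L 41/98 = 41.8%, Union Mortgage 93/195 = 47.7% → Union Mortgage
Overall: Coastal S&L 371/668 = 55.5%, Union Mortgage 212/482 = 44.0% → Coastal S&L
Union Mortgage wins each loan-to-value group but Coastal S&L wins overall — the comparison reverses. Union Mortgage's loans skew toward LTV over 85%, which has a lower base rate.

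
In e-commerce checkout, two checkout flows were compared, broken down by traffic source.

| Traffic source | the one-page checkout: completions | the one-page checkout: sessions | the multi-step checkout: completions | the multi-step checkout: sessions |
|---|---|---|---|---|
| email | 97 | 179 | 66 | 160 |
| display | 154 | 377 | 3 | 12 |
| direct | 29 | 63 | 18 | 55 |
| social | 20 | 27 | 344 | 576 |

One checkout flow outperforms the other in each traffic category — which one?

Email: the one-page checkout 97/179 = 54.2%, the multi-step checkout 66/160 = 41.2% → the one-page checkout
Display: the one-page checkout 154/377 = 40.8%, the multi-step checkout 3/12 = 25.0% → the one-page checkout
Direct: the one-page checkout 29/63 = 46.0%, the multi-step checkout 18/55 = 32.7% → the one-page checkout
Social: the one-page checkout 20/27 = 74.1%, the multi-step checkout 344/576 = 59.7% → the one-page checkout
The one-page checkout has the higher rate in all 4 groups.

the one-page checkout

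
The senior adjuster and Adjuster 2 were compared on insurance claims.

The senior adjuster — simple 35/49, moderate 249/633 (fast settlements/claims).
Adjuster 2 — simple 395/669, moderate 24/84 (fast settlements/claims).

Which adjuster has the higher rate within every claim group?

the senior adjuster

Simple: the senior adjuster 35/49 = 71.4%, Adjuster 2 395/669 = 59.0% → the senior adjuster
Moderate: the senior adjuster 249/633 = 39.3%, Adjuster 2 24/84 = 28.6% → the senior adjuster
The senior adjuster has the higher rate in both groups.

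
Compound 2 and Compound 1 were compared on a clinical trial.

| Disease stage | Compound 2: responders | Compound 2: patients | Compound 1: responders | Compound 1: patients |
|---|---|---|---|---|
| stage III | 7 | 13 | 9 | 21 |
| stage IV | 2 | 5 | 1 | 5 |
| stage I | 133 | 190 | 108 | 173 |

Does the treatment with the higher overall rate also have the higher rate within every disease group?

Stage III: Compound 2 7/13 = 53.8%, Compound 1 9/21 = 42.9% → Compound 2
Stage IV: Compound 2 2/5 = 40.0%, Compound 1 1/5 = 20.0% → Compound 2
Stage I: Compound 2 133/190 = 70.0%, Compound 1 108/173 = 62.4% → Compound 2
Overall: Compound 2 142/208 = 68.3%, Compound 1 118/199 = 59.3% → Compound 2
Compound 2 wins overall and in every disease group — no reversal.

Yes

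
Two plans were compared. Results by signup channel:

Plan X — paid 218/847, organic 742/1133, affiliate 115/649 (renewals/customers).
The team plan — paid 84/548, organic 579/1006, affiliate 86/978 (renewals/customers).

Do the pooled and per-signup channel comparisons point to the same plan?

Paid: Plan X 218/847 = 25.7%, the team plan 84/548 = 15.3% → Plan X
Organic: Plan X 742/1133 = 65.5%, the team plan 579/1006 = 57.6% → Plan X
Affiliate: Plan X 115/649 = 17.7%, the team plan 86/978 = 8.8% → Plan X
Overall: Plan X 1075/2629 = 40.9%, the team plan 749/2532 = 29.6% → Plan X
Plan X wins overall and in every signup group — no reversal.

Yes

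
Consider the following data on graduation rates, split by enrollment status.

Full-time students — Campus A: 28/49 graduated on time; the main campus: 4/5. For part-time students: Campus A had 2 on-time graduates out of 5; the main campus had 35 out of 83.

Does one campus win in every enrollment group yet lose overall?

Full-time: Campus A 28/49 = 57.1%, the main campus 4/5 = 80.0% → the main campus
Part-time: Campus A 2/5 = 40.0%, the main campus 35/83 = 42.2% → the main campus
Overall: Campus A 30/54 = 55.6%, the main campus 39/88 = 44.3% → Campus A
The main campus wins each enrollment group but Campus A wins overall — the comparison reverses. The main campus's students skew toward part-time, which has a lower base rate.

Yes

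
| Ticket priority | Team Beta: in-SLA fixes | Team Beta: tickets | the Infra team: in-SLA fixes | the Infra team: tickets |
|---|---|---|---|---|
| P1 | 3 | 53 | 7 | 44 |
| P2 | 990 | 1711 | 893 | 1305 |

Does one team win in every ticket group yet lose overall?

No

P1: Team Beta 3/53 = 5.7%, the Infra team 7/44 = 15.9% → the Infra team
P2: Team Beta 990/1711 = 57.9%, the Infra team 893/1305 = 68.4% → the Infra team
Overall: Team Beta 993/1764 = 56.3%, the Infra team 900/1349 = 66.7% → the Infra team
The Infra team wins overall and in every ticket group — no reversal.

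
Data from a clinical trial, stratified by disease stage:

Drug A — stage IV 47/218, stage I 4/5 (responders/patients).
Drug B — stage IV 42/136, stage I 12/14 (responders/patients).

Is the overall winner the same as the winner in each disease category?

Stage IV: Drug A 47/218 = 21.6%, Drug B 42/136 = 30.9% → Drug B
Stage I: Drug A 4/5 = 80.0%, Drug B 12/14 = 85.7% → Drug B
Overall: Drug A 51/223 = 22.9%, Drug B 54/150 = 36.0% → Drug B
Drug B wins overall and in every disease group — no reversal.

Yes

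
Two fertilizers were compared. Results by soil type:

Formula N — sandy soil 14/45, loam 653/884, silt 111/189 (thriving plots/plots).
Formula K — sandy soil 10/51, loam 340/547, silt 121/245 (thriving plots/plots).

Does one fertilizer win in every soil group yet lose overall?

No

Sandy soil: Formula N 14/45 = 31.1%, Formula K 10/51 = 19.6% → Formula N
Loam: Formula N 653/884 = 73.9%, Formula K 340/547 = 62.2% → Formula N
Silt: Formula N 111/189 = 58.7%, Formula K 121/245 = 49.4% → Formula N
Overall: Formula N 778/1118 = 69.6%, Formula K 471/843 = 55.9% → Formula N
Formula N wins overall and in every soil group — no reversal.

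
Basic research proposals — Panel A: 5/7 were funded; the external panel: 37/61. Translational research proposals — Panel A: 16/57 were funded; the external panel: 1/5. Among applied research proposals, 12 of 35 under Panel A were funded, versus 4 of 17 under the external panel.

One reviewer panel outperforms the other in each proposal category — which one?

Panel A

Basic research: Panel A 5/7 = 71.4%, the external panel 37/61 = 60.7% → Panel A
Translational research: Panel A 16/57 = 28.1%, the external panel 1/5 = 20.0% → Panel A
Applied research: Panel A 12/35 = 34.3%, the external panel 4/17 = 23.5% → Panel A
Panel A has the higher rate in all 3 groups.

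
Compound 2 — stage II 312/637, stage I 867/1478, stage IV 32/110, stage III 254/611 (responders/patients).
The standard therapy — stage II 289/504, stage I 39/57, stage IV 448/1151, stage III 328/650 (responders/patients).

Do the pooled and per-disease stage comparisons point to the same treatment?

Stage II: Compound 2 312/637 = 49.0%, the standard therapy 289/504 = 57.3% → the standard therapy
Stage I: Compound 2 867/1478 = 58.7%, the standard therapy 39/57 = 68.4% → the standard therapy
Stage IV: Compound 2 32/110 = 29.1%, the standard therapy 448/1151 = 38.9% → the standard therapy
Stage III: Compound 2 254/611 = 41.6%, the standard therapy 328/650 = 50.5% → the standard therapy
Overall: Compound 2 1465/2836 = 51.7%, the standard therapy 1104/2362 = 46.7% → Compound 2
The standard therapy wins each disease group but Compound 2 wins overall — the comparison reverses. The standard therapy's patients skew toward stage IV, which has a lower base rate.

No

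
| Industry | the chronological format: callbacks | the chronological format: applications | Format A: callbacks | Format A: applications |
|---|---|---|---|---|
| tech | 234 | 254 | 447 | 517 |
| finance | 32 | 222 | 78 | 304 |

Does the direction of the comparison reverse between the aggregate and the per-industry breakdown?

Tech: the chronological format 234/254 = 92.1%, Format A 447/517 = 86.5% → the chronological format
Finance: the chronological format 32/222 = 14.4%, Format A 78/304 = 25.7% → Format A
Overall: the chronological format 266/476 = 55.9%, Format A 525/821 = 63.9% → Format A
Neither sweeps: the chronological format wins 1 of 2 groups, Format A wins 1. Format A wins overall but not every group — no Simpson reversal.

No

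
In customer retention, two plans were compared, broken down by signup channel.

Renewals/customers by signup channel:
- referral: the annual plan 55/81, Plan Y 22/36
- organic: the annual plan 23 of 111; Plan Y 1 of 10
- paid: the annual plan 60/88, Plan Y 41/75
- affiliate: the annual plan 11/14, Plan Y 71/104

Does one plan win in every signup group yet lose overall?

Yes

Referral: the annual plan 55/81 = 67.9%, Plan Y 22/36 = 61.1% → the annual plan
Organic: the annual plan 23/111 = 20.7%, Plan Y 1/10 = 10.0% → the annual plan
Paid: the annual plan 60/88 = 68.2%, Plan Y 41/75 = 54.7% → the annual plan
Affiliate: the annual plan 11/14 = 78.6%, Plan Y 71/104 = 68.3% → the annual plan
Overall: the annual plan 149/294 = 50.7%, Plan Y 135/225 = 60.0% → Plan Y
The annual plan wins each signup group but Plan Y wins overall — the comparison reverses. The annual plan's customers skew toward organic, which has a lower base rate.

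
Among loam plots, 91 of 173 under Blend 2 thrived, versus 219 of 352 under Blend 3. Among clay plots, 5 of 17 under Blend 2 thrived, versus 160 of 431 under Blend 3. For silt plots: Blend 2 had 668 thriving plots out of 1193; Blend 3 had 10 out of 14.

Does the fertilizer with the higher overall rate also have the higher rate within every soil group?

Loam: Blend 2 91/173 = 52.6%, Blend 3 219/352 = 62.2% → Blend 3
Clay: Blend 2 5/17 = 29.4%, Blend 3 160/431 = 37.1% → Blend 3
Silt: Blend 2 668/1193 = 56.0%, Blend 3 10/14 = 71.4% → Blend 3
Overall: Blend 2 764/1383 = 55.2%, Blend 3 389/797 = 48.8% → Blend 2
Blend 3 wins each soil group but Blend 2 wins overall — the comparison reverses. Blend 3's plots skew toward clay, which has a lower base rate.

No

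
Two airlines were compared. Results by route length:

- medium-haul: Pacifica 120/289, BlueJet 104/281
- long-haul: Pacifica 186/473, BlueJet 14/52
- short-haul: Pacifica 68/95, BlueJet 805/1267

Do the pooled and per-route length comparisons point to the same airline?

Medium-haul: Pacifica 120/289 = 41.5%, BlueJet 104/281 = 37.0% → Pacifica
Long-haul: Pacifica 186/473 = 39.3%, BlueJet 14/52 = 26.9% → Pacifica
Short-haul: Pacifica 68/95 = 71.6%, BlueJet 805/1267 = 63.5% → Pacifica
Overall: Pacifica 374/857 = 43.6%, BlueJet 923/1600 = 57.7% → BlueJet
Pacifica wins each route group but BlueJet wins overall — the comparison reverses. Pacifica's flights skew toward long-haul, which has a lower base rate.

No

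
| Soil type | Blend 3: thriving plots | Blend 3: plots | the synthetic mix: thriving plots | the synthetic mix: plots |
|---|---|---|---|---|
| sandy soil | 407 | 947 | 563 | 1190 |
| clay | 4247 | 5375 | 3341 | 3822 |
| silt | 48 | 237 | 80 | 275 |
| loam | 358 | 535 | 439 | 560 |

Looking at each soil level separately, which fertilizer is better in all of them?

the synthetic mix

Sandy soil: Blend 3 407/947 = 43.0%, the synthetic mix 563/1190 = 47.3% → the synthetic mix
Clay: Blend 3 4247/5375 = 79.0%, the synthetic mix 3341/3822 = 87.4% → the synthetic mix
Silt: Blend 3 48/237 = 20.3%, the synthetic mix 80/275 = 29.1% → the synthetic mix
Loam: Blend 3 358/535 = 66.9%, the synthetic mix 439/560 = 78.4% → the synthetic mix
The synthetic mix has the higher rate in all 4 groups.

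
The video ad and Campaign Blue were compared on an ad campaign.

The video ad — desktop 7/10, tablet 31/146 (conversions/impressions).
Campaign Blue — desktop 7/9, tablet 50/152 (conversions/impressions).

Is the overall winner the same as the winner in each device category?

Yes

Desktop: the video ad 7/10 = 70.0%, Campaign Blue 7/9 = 77.8% → Campaign Blue
Tablet: the video ad 31/146 = 21.2%, Campaign Blue 50/152 = 32.9% → Campaign Blue
Overall: the video ad 38/156 = 24.4%, Campaign Blue 57/161 = 35.4% → Campaign Blue
Campaign Blue wins overall and in every device group — no reversal.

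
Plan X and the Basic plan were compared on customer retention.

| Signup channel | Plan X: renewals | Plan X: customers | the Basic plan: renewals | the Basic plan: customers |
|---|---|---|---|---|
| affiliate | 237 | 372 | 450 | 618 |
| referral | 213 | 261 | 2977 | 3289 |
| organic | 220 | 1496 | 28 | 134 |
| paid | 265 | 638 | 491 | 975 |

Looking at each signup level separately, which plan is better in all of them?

the Basic plan

Affiliate: Plan X 237/372 = 63.7%, the Basic plan 450/618 = 72.8% → the Basic plan
Referral: Plan X 213/261 = 81.6%, the Basic plan 2977/3289 = 90.5% → the Basic plan
Organic: Plan X 220/1496 = 14.7%, the Basic plan 28/134 = 20.9% → the Basic plan
Paid: Plan X 265/638 = 41.5%, the Basic plan 491/975 = 50.4% → the Basic plan
The Basic plan has the higher rate in all 4 groups.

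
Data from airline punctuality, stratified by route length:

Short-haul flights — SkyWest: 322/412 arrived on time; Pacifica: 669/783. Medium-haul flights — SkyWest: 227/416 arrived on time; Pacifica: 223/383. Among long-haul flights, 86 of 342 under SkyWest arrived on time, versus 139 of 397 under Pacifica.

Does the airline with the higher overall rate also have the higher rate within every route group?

Short-haul: SkyWest 322/412 = 78.2%, Pacifica 669/783 = 85.4% → Pacifica
Medium-haul: SkyWest 227/416 = 54.6%, Pacifica 223/383 = 58.2% → Pacifica
Long-haul: SkyWest 86/342 = 25.1%, Pacifica 139/397 = 35.0% → Pacifica
Overall: SkyWest 635/1170 = 54.3%, Pacifica 1031/1563 = 66.0% → Pacifica
Pacifica wins overall and in every route group — no reversal.

Yes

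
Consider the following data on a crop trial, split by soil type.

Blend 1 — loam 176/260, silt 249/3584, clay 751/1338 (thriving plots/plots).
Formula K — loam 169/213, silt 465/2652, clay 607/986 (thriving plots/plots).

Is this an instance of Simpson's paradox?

Loam: Blend 1 176/260 = 67.7%, Formula K 169/213 = 79.3% → Formula K
Silt: Blend 1 249/3584 = 6.9%, Formula K 465/2652 = 17.5% → Formula K
Clay: Blend 1 751/1338 = 56.1%, Formula K 607/986 = 61.6% → Formula K
Overall: Blend 1 1176/5182 = 22.7%, Formula K 1241/3851 = 32.2% → Formula K
Formula K wins overall and in every soil group — no reversal.

No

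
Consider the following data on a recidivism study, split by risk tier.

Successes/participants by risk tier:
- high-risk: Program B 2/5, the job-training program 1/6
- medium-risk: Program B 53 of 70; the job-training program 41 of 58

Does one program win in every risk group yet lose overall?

No

High-risk: Program B 2/5 = 40.0%, the job-training program 1/6 = 16.7% → Program B
Medium-risk: Program B 53/70 = 75.7%, the job-training program 41/58 = 70.7% → Program B
Overall: Program B 55/75 = 73.3%, the job-training program 42/64 = 65.6% → Program B
Program B wins overall and in every risk group — no reversal.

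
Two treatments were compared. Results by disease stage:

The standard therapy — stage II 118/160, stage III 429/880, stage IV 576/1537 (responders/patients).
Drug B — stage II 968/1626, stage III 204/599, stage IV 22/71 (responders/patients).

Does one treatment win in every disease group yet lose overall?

Yes

Stage II: the standard therapy 118/160 = 73.8%, Drug B 968/1626 = 59.5% → the standard therapy
Stage III: the standard therapy 429/880 = 48.8%, Drug B 204/599 = 34.1% → the standard therapy
Stage IV: the standard therapy 576/1537 = 37.5%, Drug B 22/71 = 31.0% → the standard therapy
Overall: the standard therapy 1123/2577 = 43.6%, Drug B 1194/2296 = 52.0% → Drug B
The standard therapy wins each disease group but Drug B wins overall — the comparison reverses. The standard therapy's patients skew toward stage IV, which has a lower base rate.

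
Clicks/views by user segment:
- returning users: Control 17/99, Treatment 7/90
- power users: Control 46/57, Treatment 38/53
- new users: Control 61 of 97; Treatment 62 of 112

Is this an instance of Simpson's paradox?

Returning users: Control 17/99 = 17.2%, Treatment 7/90 = 7.8% → Control
Power users: Control 46/57 = 80.7%, Treatment 38/53 = 71.7% → Control
New users: Control 61/97 = 62.9%, Treatment 62/112 = 55.4% → Control
Overall: Control 124/253 = 49.0%, Treatment 107/255 = 42.0% → Control
Control wins overall and in every user group — no reversal.

No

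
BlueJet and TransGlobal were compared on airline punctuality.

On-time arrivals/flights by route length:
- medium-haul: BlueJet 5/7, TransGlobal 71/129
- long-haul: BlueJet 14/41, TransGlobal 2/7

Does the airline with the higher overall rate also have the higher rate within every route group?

Medium-haul: BlueJet 5/7 = 71.4%, TransGlobal 71/129 = 55.0% → BlueJet
Long-haul: BlueJet 14/41 = 34.1%, TransGlobal 2/7 = 28.6% → BlueJet
Overall: BlueJet 19/48 = 39.6%, TransGlobal 73/136 = 53.7% → TransGlobal
BlueJet wins each route group but TransGlobal wins overall — the comparison reverses. BlueJet's flights skew toward long-haul, which has a lower base rate.

No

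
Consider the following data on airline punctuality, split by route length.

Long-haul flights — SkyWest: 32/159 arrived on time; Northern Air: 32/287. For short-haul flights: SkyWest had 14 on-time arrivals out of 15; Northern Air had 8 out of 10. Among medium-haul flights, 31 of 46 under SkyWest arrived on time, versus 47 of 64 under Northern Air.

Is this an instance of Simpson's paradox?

No

Long-haul: SkyWest 32/159 = 20.1%, Northern Air 32/287 = 11.1% → SkyWest
Short-haul: SkyWest 14/15 = 93.3%, Northern Air 8/10 = 80.0% → SkyWest
Medium-haul: SkyWest 31/46 = 67.4%, Northern Air 47/64 = 73.4% → Northern Air
Overall: SkyWest 77/220 = 35.0%, Northern Air 87/361 = 24.1% → SkyWest
Neither sweeps: SkyWest wins 2 of 3 groups, Northern Air wins 1. SkyWest wins overall but not every group — no Simpson reversal.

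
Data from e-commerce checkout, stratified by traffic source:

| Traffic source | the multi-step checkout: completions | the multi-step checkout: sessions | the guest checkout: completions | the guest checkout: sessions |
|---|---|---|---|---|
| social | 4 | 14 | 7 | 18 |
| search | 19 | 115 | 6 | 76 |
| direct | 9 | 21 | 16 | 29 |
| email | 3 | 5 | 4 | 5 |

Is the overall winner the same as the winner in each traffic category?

No

Social: the multi-step checkout 4/14 = 28.6%, the guest checkout 7/18 = 38.9% → the guest checkout
Search: the multi-step checkout 19/115 = 16.5%, the guest checkout 6/76 = 7.9% → the multi-step checkout
Direct: the multi-step checkout 9/21 = 42.9%, the guest checkout 16/29 = 55.2% → the guest checkout
Email: the multi-step checkout 3/5 = 60.0%, the guest checkout 4/5 = 80.0% → the guest checkout
Overall: the multi-step checkout 35/155 = 22.6%, the guest checkout 33/128 = 25.8% → the guest checkout
Neither sweeps: the multi-step checkout wins 1 of 4 groups, the guest checkout wins 3. The guest checkout wins overall but not every group — no Simpson reversal.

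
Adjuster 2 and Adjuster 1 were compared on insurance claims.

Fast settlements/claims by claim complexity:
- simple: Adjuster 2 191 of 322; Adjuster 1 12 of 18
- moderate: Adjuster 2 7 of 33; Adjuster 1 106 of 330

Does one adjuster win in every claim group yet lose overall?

Yes

Simple: Adjuster 2 191/322 = 59.3%, Adjuster 1 12/18 = 66.7% → Adjuster 1
Moderate: Adjuster 2 7/33 = 21.2%, Adjuster 1 106/330 = 32.1% → Adjuster 1
Overall: Adjuster 2 198/355 = 55.8%, Adjuster 1 118/348 = 33.9% → Adjuster 2
Adjuster 1 wins each claim group but Adjuster 2 wins overall — the comparison reverses. Adjuster 1's claims skew toward moderate, which has a lower base rate.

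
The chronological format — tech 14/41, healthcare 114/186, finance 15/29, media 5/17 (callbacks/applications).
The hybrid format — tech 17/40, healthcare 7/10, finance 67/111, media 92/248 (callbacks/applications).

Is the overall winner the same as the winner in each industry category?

Tech: the chronological format 14/41 = 34.1%, the hybrid format 17/40 = 42.5% → the hybrid format
Healthcare: the chronological format 114/186 = 61.3%, the hybrid format 7/10 = 70.0% → the hybrid format
Finance: the chronological format 15/29 = 51.7%, the hybrid format 67/111 = 60.4% → the hybrid format
Media: the chronological format 5/17 = 29.4%, the hybrid format 92/248 = 37.1% → the hybrid format
Overall: the chronological format 148/273 = 54.2%, the hybrid format 183/409 = 44.7% → the chronological format
The hybrid format wins each industry group but the chronological format wins overall — the comparison reverses. The hybrid format's applications skew toward media, which has a lower base rate.

No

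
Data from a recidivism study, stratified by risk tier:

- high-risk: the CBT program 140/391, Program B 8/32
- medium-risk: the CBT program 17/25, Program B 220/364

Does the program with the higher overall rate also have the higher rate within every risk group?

High-risk: the CBT program 140/391 = 35.8%, Program B 8/32 = 25.0% → the CBT program
Medium-risk: the CBT program 17/25 = 68.0%, Program B 220/364 = 60.4% → the CBT program
Overall: the CBT program 157/416 = 37.7%, Program B 228/396 = 57.6% → Program B
The CBT program wins each risk group but Program B wins overall — the comparison reverses. The CBT program's participants skew toward high-risk, which has a lower base rate.

No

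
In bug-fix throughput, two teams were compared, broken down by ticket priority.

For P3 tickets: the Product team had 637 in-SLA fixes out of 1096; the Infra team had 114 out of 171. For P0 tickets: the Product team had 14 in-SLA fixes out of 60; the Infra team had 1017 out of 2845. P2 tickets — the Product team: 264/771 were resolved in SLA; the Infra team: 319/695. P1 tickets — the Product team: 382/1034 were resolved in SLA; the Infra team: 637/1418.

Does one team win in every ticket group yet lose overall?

Yes

P3: the Product team 637/1096 = 58.1%, the Infra team 114/171 = 66.7% → the Infra team
P0: the Product team 14/60 = 23.3%, the Infra team 1017/2845 = 35.7% → the Infra team
P2: the Product team 264/771 = 34.2%, the Infra team 319/695 = 45.9% → the Infra team
P1: the Product team 382/1034 = 36.9%, the Infra team 637/1418 = 44.9% → the Infra team
Overall: the Product team 1297/2961 = 43.8%, the Infra team 2087/5129 = 40.7% → the Product team
The Infra team wins each ticket group but the Product team wins overall — the comparison reverses. The Infra team's tickets skew toward P0, which has a lower base rate.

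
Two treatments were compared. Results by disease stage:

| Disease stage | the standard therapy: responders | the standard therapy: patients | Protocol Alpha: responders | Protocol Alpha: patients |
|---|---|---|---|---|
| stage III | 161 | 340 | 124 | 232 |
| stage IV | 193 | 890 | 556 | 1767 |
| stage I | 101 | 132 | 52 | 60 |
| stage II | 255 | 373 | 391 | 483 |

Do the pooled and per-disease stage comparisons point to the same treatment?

Yes

Stage III: the standard therapy 161/340 = 47.4%, Protocol Alpha 124/232 = 53.4% → Protocol Alpha
Stage IV: the standard therapy 193/890 = 21.7%, Protocol Alpha 556/1767 = 31.5% → Protocol Alpha
Stage I: the standard therapy 101/132 = 76.5%, Protocol Alpha 52/60 = 86.7% → Protocol Alpha
Stage II: the standard therapy 255/373 = 68.4%, Protocol Alpha 391/483 = 81.0% → Protocol Alpha
Overall: the standard therapy 710/1735 = 40.9%, Protocol Alpha 1123/2542 = 44.2% → Protocol Alpha
Protocol Alpha wins overall and in every disease group — no reversal.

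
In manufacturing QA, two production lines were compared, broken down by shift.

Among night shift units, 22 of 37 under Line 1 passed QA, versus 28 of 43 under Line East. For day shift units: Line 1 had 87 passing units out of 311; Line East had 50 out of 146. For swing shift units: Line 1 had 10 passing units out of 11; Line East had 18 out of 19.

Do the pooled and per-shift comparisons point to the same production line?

Yes

Night shift: Line 1 22/37 = 59.5%, Line East 28/43 = 65.1% → Line East
Day shift: Line 1 87/311 = 28.0%, Line East 50/146 = 34.2% → Line East
Swing shift: Line 1 10/11 = 90.9%, Line East 18/19 = 94.7% → Line East
Overall: Line 1 119/359 = 33.1%, Line East 96/208 = 46.2% → Line East
Line East wins overall and in every shift group — no reversal.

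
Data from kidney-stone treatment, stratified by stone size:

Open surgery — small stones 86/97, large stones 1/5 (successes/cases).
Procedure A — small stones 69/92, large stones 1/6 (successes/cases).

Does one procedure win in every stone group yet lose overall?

Small stones: open surgery 86/97 = 88.7%, Procedure A 69/92 = 75.0% → open surgery
Large stones: open surgery 1/5 = 20.0%, Procedure A 1/6 = 16.7% → open surgery
Overall: open surgery 87/102 = 85.3%, Procedure A 70/98 = 71.4% → open surgery
Open surgery wins overall and in every stone group — no reversal.

No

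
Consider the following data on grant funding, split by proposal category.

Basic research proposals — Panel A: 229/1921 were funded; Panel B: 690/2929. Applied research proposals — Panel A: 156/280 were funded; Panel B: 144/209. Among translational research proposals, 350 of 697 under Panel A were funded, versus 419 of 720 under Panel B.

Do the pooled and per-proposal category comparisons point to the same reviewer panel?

Yes

Basic research: Panel A 229/1921 = 11.9%, Panel B 690/2929 = 23.6% → Panel B
Applied research: Panel A 156/280 = 55.7%, Panel B 144/209 = 68.9% → Panel B
Translational research: Panel A 350/697 = 50.2%, Panel B 419/720 = 58.2% → Panel B
Overall: Panel A 735/2898 = 25.4%, Panel B 1253/3858 = 32.5% → Panel B
Panel B wins overall and in every proposal group — no reversal.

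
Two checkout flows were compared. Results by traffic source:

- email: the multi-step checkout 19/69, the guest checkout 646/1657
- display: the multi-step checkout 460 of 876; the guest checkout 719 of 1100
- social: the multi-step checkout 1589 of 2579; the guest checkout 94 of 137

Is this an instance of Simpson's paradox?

Email: the multi-step checkout 19/69 = 27.5%, the guest checkout 646/1657 = 39.0% → the guest checkout
Display: the multi-step checkout 460/876 = 52.5%, the guest checkout 719/1100 = 65.4% → the guest checkout
Social: the multi-step checkout 1589/2579 = 61.6%, the guest checkout 94/137 = 68.6% → the guest checkout
Overall: the multi-step checkout 2068/3524 = 58.7%, the guest checkout 1459/2894 = 50.4% → the multi-step checkout
The guest checkout wins each traffic group but the multi-step checkout wins overall — the comparison reverses. The guest checkout's sessions skew toward email, which has a lower base rate.

Yes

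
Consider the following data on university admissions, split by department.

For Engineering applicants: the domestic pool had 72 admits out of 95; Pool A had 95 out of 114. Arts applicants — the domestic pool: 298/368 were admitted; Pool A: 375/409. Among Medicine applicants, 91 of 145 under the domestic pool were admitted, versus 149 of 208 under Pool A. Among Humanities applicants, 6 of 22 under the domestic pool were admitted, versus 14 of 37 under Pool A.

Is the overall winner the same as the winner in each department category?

Yes

Engineering: the domestic pool 72/95 = 75.8%, Pool A 95/114 = 83.3% → Pool A
Arts: the domestic pool 298/368 = 81.0%, Pool A 375/409 = 91.7% → Pool A
Medicine: the domestic pool 91/145 = 62.8%, Pool A 149/208 = 71.6% → Pool A
Humanities: the domestic pool 6/22 = 27.3%, Pool A 14/37 = 37.8% → Pool A
Overall: the domestic pool 467/630 = 74.1%, Pool A 633/768 = 82.4% → Pool A
Pool A wins overall and in every department group — no reversal.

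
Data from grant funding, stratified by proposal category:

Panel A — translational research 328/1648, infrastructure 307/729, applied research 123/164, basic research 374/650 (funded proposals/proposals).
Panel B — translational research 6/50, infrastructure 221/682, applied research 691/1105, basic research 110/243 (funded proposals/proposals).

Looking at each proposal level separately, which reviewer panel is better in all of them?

Panel A

Translational research: Panel A 328/1648 = 19.9%, Panel B 6/50 = 12.0% → Panel A
Infrastructure: Panel A 307/729 = 42.1%, Panel B 221/682 = 32.4% → Panel A
Applied research: Panel A 123/164 = 75.0%, Panel B 691/1105 = 62.5% → Panel A
Basic research: Panel A 374/650 = 57.5%, Panel B 110/243 = 45.3% → Panel A
Panel A has the higher rate in all 4 groups.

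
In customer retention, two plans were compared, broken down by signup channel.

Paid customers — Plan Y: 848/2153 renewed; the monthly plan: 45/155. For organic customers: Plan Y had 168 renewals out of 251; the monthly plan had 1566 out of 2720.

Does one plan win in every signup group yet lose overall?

Paid: Plan Y 848/2153 = 39.4%, the monthly plan 45/155 = 29.0% → Plan Y
Organic: Plan Y 168/251 = 66.9%, the monthly plan 1566/2720 = 57.6% → Plan Y
Overall: Plan Y 1016/2404 = 42.3%, the monthly plan 1611/2875 = 56.0% → the monthly plan
Plan Y wins each signup group but the monthly plan wins overall — the comparison reverses. Plan Y's customers skew toward paid, which has a lower base rate.

Yes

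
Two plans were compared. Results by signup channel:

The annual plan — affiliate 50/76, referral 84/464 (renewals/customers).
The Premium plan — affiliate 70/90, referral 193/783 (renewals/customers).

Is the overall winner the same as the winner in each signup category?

Yes

Affiliate: the annual plan 50/76 = 65.8%, the Premium plan 70/90 = 77.8% → the Premium plan
Referral: the annual plan 84/464 = 18.1%, the Premium plan 193/783 = 24.6% → the Premium plan
Overall: the annual plan 134/540 = 24.8%, the Premium plan 263/873 = 30.1% → the Premium plan
The Premium plan wins overall and in every signup group — no reversal.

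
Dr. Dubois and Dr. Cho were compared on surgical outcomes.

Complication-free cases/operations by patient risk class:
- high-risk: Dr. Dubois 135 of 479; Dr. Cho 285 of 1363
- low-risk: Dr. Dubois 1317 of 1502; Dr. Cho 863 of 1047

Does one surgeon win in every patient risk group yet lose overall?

No

High-risk: Dr. Dubois 135/479 = 28.2%, Dr. Cho 285/1363 = 20.9% → Dr. Dubois
Low-risk: Dr. Dubois 1317/1502 = 87.7%, Dr. Cho 863/1047 = 82.4% → Dr. Dubois
Overall: Dr. Dubois 1452/1981 = 73.3%, Dr. Cho 1148/2410 = 47.6% → Dr. Dubois
Dr. Dubois wins overall and in every patient risk group — no reversal.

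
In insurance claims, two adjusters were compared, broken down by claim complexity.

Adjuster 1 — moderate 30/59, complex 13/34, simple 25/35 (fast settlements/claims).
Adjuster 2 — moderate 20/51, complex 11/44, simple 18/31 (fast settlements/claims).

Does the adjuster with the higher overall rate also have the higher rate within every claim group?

Yes

Moderate: Adjuster 1 30/59 = 50.8%, Adjuster 2 20/51 = 39.2% → Adjuster 1
Complex: Adjuster 1 13/34 = 38.2%, Adjuster 2 11/44 = 25.0% → Adjuster 1
Simple: Adjuster 1 25/35 = 71.4%, Adjuster 2 18/31 = 58.1% → Adjuster 1
Overall: Adjuster 1 68/128 = 53.1%, Adjuster 2 49/126 = 38.9% → Adjuster 1
Adjuster 1 wins overall and in every claim group — no reversal.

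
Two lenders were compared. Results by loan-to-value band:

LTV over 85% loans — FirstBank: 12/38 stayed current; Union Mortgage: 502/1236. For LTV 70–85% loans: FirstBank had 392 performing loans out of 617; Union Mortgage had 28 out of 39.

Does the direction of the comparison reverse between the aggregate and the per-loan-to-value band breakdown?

Yes

LTV over 85%: FirstBank 12/38 = 31.6%, Union Mortgage 502/1236 = 40.6% → Union Mortgage
LTV 70–85%: FirstBank 392/617 = 63.5%, Union Mortgage 28/39 = 71.8% → Union Mortgage
Overall: FirstBank 404/655 = 61.7%, Union Mortgage 530/1275 = 41.6% → FirstBank
Union Mortgage wins each loan-to-value group but FirstBank wins overall — the comparison reverses. Union Mortgage's loans skew toward LTV over 85%, which has a lower base rate.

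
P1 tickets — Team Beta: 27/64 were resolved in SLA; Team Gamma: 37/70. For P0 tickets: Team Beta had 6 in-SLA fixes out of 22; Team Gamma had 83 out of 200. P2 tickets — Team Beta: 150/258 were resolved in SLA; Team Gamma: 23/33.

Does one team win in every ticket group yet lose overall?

Yes

P1: Team Beta 27/64 = 42.2%, Team Gamma 37/70 = 52.9% → Team Gamma
P0: Team Beta 6/22 = 27.3%, Team Gamma 83/200 = 41.5% → Team Gamma
P2: Team Beta 150/258 = 58.1%, Team Gamma 23/33 = 69.7% → Team Gamma
Overall: Team Beta 183/344 = 53.2%, Team Gamma 143/303 = 47.2% → Team Beta
Team Gamma wins each ticket group but Team Beta wins overall — the comparison reverses. Team Gamma's tickets skew toward P0, which has a lower base rate.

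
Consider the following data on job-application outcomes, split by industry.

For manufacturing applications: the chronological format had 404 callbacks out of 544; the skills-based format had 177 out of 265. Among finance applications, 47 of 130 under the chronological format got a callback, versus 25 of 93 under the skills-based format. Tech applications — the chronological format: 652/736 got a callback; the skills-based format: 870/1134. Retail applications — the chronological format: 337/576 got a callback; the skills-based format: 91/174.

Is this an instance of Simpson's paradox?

Manufacturing: the chronological format 404/544 = 74.3%, the skills-based format 177/265 = 66.8% → the chronological format
Finance: the chronological format 47/130 = 36.2%, the skills-based format 25/93 = 26.9% → the chronological format
Tech: the chronological format 652/736 = 88.6%, the skills-based format 870/1134 = 76.7% → the chronological format
Retail: the chronological format 337/576 = 58.5%, the skills-based format 91/174 = 52.3% → the chronological format
Overall: the chronological format 1440/1986 = 72.5%, the skills-based format 1163/1666 = 69.8% → the chronological format
The chronological format wins overall and in every industry group — no reversal.

No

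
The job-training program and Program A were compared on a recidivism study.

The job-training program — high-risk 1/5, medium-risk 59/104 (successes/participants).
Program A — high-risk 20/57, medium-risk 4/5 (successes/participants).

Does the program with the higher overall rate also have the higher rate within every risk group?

High-risk: the job-training program 1/5 = 20.0%, Program A 20/57 = 35.1% → Program A
Medium-risk: the job-training program 59/104 = 56.7%, Program A 4/5 = 80.0% → Program A
Overall: the job-training program 60/109 = 55.0%, Program A 24/62 = 38.7% → the job-training program
Program A wins each risk group but the job-training program wins overall — the comparison reverses. Program A's participants skew toward high-risk, which has a lower base rate.

No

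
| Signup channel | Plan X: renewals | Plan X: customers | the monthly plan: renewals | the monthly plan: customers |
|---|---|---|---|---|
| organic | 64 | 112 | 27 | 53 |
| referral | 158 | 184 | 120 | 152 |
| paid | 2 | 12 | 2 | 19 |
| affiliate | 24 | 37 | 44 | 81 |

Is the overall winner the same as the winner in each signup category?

Organic: Plan X 64/112 = 57.1%, the monthly plan 27/53 = 50.9% → Plan X
Referral: Plan X 158/184 = 85.9%, the monthly plan 120/152 = 78.9% → Plan X
Paid: Plan X 2/12 = 16.7%, the monthly plan 2/19 = 10.5% → Plan X
Affiliate: Plan X 24/37 = 64.9%, the monthly plan 44/81 = 54.3% → Plan X
Overall: Plan X 248/345 = 71.9%, the monthly plan 193/305 = 63.3% → Plan X
Plan X wins overall and in every signup group — no reversal.

Yes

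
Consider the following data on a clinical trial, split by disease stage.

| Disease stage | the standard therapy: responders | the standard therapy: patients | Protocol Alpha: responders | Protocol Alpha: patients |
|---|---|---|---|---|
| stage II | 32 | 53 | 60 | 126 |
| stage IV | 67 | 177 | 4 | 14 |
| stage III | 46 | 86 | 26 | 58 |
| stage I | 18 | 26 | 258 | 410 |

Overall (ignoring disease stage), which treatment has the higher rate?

Stage II: the standard therapy 32/53 = 60.4%, Protocol Alpha 60/126 = 47.6% → the standard therapy
Stage IV: the standard therapy 67/177 = 37.9%, Protocol Alpha 4/14 = 28.6% → the standard therapy
Stage III: the standard therapy 46/86 = 53.5%, Protocol Alpha 26/58 = 44.8% → the standard therapy
Stage I: the standard therapy 18/26 = 69.2%, Protocol Alpha 258/410 = 62.9% → the standard therapy
Overall: the standard therapy 163/342 = 47.7%, Protocol Alpha 348/608 = 57.2% → Protocol Alpha
(The standard therapy wins every disease group but Protocol Alpha wins overall — the standard therapy's patients skew toward the low-rate stage IV group.)

Protocol Alpha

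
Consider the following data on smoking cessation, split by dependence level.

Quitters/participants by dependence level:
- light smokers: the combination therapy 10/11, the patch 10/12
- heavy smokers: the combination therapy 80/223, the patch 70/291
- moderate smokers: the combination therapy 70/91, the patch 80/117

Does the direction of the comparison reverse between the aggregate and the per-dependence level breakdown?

Light smokers: the combination therapy 10/11 = 90.9%, the patch 10/12 = 83.3% → the combination therapy
Heavy smokers: the combination therapy 80/223 = 35.9%, the patch 70/291 = 24.1% → the combination therapy
Moderate smokers: the combination therapy 70/91 = 76.9%, the patch 80/117 = 68.4% → the combination therapy
Overall: the combination therapy 160/325 = 49.2%, the patch 160/420 = 38.1% → the combination therapy
The combination therapy wins overall and in every dependence group — no reversal.

No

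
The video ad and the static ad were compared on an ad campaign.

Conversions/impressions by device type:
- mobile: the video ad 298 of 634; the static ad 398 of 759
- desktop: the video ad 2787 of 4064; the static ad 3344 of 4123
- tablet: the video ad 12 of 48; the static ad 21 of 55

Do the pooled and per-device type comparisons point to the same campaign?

Mobile: the video ad 298/634 = 47.0%, the static ad 398/759 = 52.4% → the static ad
Desktop: the video ad 2787/4064 = 68.6%, the static ad 3344/4123 = 81.1% → the static ad
Tablet: the video ad 12/48 = 25.0%, the static ad 21/55 = 38.2% → the static ad
Overall: the video ad 3097/4746 = 65.3%, the static ad 3763/4937 = 76.2% → the static ad
The static ad wins overall and in every device group — no reversal.

Yes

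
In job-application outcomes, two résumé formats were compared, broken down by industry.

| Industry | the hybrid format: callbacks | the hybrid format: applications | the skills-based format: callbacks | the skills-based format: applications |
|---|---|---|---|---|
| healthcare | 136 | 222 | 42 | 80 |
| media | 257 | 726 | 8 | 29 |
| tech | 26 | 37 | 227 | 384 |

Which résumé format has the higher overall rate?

Healthcare: the hybrid format 136/222 = 61.3%, the skills-based format 42/80 = 52.5% → the hybrid format
Media: the hybrid format 257/726 = 35.4%, the skills-based format 8/29 = 27.6% → the hybrid format
Tech: the hybrid format 26/37 = 70.3%, the skills-based format 227/384 = 59.1% → the hybrid format
Overall: the hybrid format 419/985 = 42.5%, the skills-based format 277/493 = 56.2% → the skills-based format
(The hybrid format wins every industry group but the skills-based format wins overall — the hybrid format's applications skew toward the low-rate media group.)

the skills-based format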